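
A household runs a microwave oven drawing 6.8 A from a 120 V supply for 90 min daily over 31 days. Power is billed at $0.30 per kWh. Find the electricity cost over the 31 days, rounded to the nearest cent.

$11.38

Power = 6.8 A × 120 V = 816 W = 0.816 kW
Runtime = 90 min × 31 = 2790 min = 46.5 h
Energy = 0.816 kW × 46.5 h = 37.944 kWh
Cost = 37.944 kWh × $0.30/kWh = $11.38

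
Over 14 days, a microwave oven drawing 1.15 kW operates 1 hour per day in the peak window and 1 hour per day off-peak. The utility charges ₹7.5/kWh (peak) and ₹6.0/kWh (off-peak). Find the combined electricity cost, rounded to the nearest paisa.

Peak energy = 1.15 kW × 1 h × 14 = 16.1 kWh
Off-peak energy = 1.15 kW × 1 h × 14 = 16.1 kWh
Cost = 16.1 × ₹7.5 + 16.1 × ₹6.0 = ₹120.75 + ₹96.6 = ₹217.35

₹217.35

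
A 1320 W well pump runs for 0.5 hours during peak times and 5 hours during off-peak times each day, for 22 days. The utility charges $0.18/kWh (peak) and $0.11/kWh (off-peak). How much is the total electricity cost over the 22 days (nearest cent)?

Peak energy = 1.32 kW × 0.5 h × 22 = 14.52 kWh
Off-peak energy = 1.32 kW × 5 h × 22 = 145.2 kWh
Cost = 14.52 × $0.18 + 145.2 × $0.11 = $2.6136 + $15.972 = $18.59

$18.59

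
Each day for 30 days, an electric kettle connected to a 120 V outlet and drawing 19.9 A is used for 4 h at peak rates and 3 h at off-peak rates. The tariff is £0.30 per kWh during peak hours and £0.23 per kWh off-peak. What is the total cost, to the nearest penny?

Power = 19.9 A × 120 V = 2388 W = 2.388 kW
Peak energy = 2.388 kW × 4 h × 30 = 286.56 kWh
Off-peak energy = 2.388 kW × 3 h × 30 = 214.92 kWh
Cost = 286.56 × £0.30 + 214.92 × £0.23 = £85.968 + £49.4316 = £135.40

£135.40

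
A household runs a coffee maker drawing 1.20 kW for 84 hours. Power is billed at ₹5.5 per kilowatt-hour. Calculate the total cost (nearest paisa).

₹554.40

Energy = 1.2 kW × 84 h = 100.8 kWh
Cost = 100.8 kWh × ₹5.5/kWh = ₹554.40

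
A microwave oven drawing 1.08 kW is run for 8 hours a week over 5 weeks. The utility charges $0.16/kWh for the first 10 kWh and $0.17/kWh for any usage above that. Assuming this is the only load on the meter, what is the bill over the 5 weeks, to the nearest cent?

$7.24

Runtime = 8 h/week × 5 weeks = 40 h
Energy = 1.08 kW × 40 h = 43.2 kWh
Tier 1 (0–10 kWh): 10 × $0.16 = $1.6
Above 10 kWh: 33.2 × $0.17 = $5.644
Bill = $7.24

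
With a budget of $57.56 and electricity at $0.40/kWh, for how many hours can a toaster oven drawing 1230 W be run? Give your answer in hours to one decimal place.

Energy available = $57.56 ÷ $0.40/kWh = 143.9 kWh
Hours = 143.9 kWh ÷ 1.23 kW = 117.0 h

117.0 h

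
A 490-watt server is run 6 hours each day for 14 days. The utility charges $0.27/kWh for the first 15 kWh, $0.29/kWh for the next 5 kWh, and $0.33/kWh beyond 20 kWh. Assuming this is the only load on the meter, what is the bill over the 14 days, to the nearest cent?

$12.48

Runtime = 6 h/day × 14 days = 84 h
Energy = 0.49 kW × 84 h = 41.16 kWh
Tier 1 (0–15 kWh): 15 × $0.27 = $4.05
Tier 2 (15–20 kWh): 5 × $0.29 = $1.45
Above 20 kWh: 21.16 × $0.33 = $6.9828
Bill = $12.48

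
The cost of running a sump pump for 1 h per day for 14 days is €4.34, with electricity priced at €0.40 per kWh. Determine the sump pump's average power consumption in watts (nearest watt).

Energy = €4.34 ÷ €0.40/kWh = 10.85 kWh
Runtime = 1 h/day × 14 days = 14 h
Power = 10.85 kWh ÷ 14 h = 0.775 kW = 775 W

775 W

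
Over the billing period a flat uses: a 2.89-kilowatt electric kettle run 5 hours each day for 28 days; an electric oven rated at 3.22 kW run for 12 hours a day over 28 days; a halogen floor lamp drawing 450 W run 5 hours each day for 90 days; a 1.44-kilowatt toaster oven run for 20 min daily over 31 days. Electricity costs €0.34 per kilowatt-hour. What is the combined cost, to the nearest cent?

€579.33

electric kettle: Runtime = 5 h/day × 28 days = 140 h
electric kettle: 2.89 kW × 140 h = 404.6 kWh
electric oven: Runtime = 12 h/day × 28 days = 336 h
electric oven: 3.22 kW × 336 h = 1081.92 kWh
halogen floor lamp: Runtime = 5 h/day × 90 days = 450 h
halogen floor lamp: 0.45 kW × 450 h = 202.5 kWh
toaster oven: Runtime = 20 min × 31 = 620 min = 10.333333… h
toaster oven: 1.44 kW × 10.333333… h = 14.88 kWh
Total energy = 1703.9 kWh
Cost = 1703.9 × €0.34 = €579.33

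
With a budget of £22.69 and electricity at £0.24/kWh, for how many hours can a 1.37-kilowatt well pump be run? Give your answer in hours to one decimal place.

Energy available = £22.69 ÷ £0.24/kWh = 94.5417 kWh
Hours = 94.5417 kWh ÷ 1.37 kW = 69.0 h

69.0 h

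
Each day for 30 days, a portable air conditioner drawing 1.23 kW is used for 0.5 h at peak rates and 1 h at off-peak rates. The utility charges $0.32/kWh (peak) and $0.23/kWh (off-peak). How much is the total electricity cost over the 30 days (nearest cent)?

Peak energy = 1.23 kW × 0.5 h × 30 = 18.45 kWh
Off-peak energy = 1.23 kW × 1 h × 30 = 36.9 kWh
Cost = 18.45 × $0.32 + 36.9 × $0.23 = $5.904 + $8.487 = $14.39

$14.39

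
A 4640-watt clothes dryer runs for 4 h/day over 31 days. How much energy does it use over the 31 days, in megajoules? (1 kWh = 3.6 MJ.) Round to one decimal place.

2071.3 MJ

Runtime = 4 h/day × 31 days = 124 h
Energy = 4.64 kW × 124 h = 575.36 kWh
= 575.36 × 3.6 MJ = 2071.3 MJ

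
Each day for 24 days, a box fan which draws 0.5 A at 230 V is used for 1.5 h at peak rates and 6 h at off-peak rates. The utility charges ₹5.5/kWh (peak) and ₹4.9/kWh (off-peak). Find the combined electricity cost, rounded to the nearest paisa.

Power = 0.5 A × 230 V = 115 W = 0.115 kW
Peak energy = 0.115 kW × 1.5 h × 24 = 4.14 kWh
Off-peak energy = 0.115 kW × 6 h × 24 = 16.56 kWh
Cost = 4.14 × ₹5.5 + 16.56 × ₹4.9 = ₹22.77 + ₹81.144 = ₹103.91

₹103.91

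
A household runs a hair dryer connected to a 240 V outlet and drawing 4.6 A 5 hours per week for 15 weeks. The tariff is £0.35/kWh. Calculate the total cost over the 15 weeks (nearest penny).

£28.98

Power = 4.6 A × 240 V = 1104 W = 1.104 kW
Runtime = 5 h/week × 15 weeks = 75 h
Energy = 1.104 kW × 75 h = 82.8 kWh
Cost = 82.8 kWh × £0.35/kWh = £28.98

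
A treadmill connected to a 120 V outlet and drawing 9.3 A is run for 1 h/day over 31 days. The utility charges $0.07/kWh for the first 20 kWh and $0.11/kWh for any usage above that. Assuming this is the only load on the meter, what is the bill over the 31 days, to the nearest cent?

$3.01

Power = 9.3 A × 120 V = 1116 W = 1.116 kW
Runtime = 1 h/day × 31 days = 31 h
Energy = 1.116 kW × 31 h = 34.596 kWh
Tier 1 (0–20 kWh): 20 × $0.07 = $1.4
Above 20 kWh: 14.596 × $0.11 = $1.60556
Bill = $3.01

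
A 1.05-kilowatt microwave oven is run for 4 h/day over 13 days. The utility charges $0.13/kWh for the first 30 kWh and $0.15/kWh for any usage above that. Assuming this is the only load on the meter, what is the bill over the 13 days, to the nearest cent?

$7.59

Runtime = 4 h/day × 13 days = 52 h
Energy = 1.05 kW × 52 h = 54.6 kWh
Tier 1 (0–30 kWh): 30 × $0.13 = $3.9
Above 30 kWh: 24.6 × $0.15 = $3.69
Bill = $7.59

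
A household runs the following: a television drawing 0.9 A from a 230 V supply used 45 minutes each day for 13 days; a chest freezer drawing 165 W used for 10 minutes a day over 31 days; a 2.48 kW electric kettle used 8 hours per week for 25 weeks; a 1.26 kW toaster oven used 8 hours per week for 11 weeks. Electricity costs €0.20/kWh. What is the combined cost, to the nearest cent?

television: Power = 0.9 A × 230 V = 207 W = 0.207 kW
television: Runtime = 45 min × 13 = 585 min = 9.75 h
television: 0.207 kW × 9.75 h = 2.01825 kWh
chest freezer: Runtime = 10 min × 31 = 310 min = 5.166666… h
chest freezer: 0.165 kW × 5.166666… h = 0.8525 kWh
electric kettle: Runtime = 8 h/week × 25 weeks = 200 h
electric kettle: 2.48 kW × 200 h = 496 kWh
toaster oven: Runtime = 8 h/week × 11 weeks = 88 h
toaster oven: 1.26 kW × 88 h = 110.88 kWh
Total energy = 609.75075 kWh
Cost = 609.75075 × €0.20 = €121.95

€121.95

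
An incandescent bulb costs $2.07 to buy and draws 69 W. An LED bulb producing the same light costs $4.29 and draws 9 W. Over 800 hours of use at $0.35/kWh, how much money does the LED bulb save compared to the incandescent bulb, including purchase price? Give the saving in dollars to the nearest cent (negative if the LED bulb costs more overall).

incandescent bulb: $2.07 + (69/1000) kW × 800 h × $0.35 = $2.07 + $19.32 = $21.39
LED bulb: $4.29 + (9/1000) kW × 800 h × $0.35 = $4.29 + $2.52 = $6.81
Saving = $21.39 − $6.81 = $14.58

$14.58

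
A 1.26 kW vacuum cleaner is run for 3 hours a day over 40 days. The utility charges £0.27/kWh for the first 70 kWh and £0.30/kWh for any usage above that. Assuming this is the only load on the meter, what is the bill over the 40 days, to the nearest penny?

£43.26

Runtime = 3 h/day × 40 days = 120 h
Energy = 1.26 kW × 120 h = 151.2 kWh
Tier 1 (0–70 kWh): 70 × £0.27 = £18.9
Above 70 kWh: 81.2 × £0.30 = £24.36
Bill = £43.26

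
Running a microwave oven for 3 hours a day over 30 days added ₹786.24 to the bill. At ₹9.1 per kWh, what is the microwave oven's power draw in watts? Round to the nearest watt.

Energy = ₹786.24 ÷ ₹9.1/kWh = 86.4 kWh
Runtime = 3 h/day × 30 days = 90 h
Power = 86.4 kWh ÷ 90 h = 0.96 kW = 960 W

960 W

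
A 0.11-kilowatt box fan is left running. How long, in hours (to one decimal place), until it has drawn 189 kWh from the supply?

1718.2 h

Hours = 189 kWh ÷ 0.11 kW = 1718.2 h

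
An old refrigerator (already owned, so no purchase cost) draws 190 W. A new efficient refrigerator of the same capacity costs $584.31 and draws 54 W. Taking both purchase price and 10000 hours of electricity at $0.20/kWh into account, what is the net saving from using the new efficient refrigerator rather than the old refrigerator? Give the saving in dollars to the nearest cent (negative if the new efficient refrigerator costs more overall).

-$312.31

old refrigerator: $0.00 + (190/1000) kW × 10000 h × $0.20 = $0.00 + $380 = $380
new efficient refrigerator: $584.31 + (54/1000) kW × 10000 h × $0.20 = $584.31 + $108 = $692.31
Saving = $380 − $692.31 = −$312.31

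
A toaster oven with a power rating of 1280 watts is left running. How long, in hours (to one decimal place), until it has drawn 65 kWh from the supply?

Hours = 65 kWh ÷ 1.28 kW = 50.8 h

50.8 h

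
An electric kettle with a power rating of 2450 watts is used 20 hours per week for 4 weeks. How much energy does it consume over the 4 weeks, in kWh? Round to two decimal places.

196.00 kWh

Runtime = 20 h/week × 4 weeks = 80 h
Energy = 2.45 kW × 80 h = 196 kWh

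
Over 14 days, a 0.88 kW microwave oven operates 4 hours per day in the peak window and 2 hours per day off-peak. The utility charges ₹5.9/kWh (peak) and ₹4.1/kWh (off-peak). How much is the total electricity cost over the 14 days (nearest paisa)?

Peak energy = 0.88 kW × 4 h × 14 = 49.28 kWh
Off-peak energy = 0.88 kW × 2 h × 14 = 24.64 kWh
Cost = 49.28 × ₹5.9 + 24.64 × ₹4.1 = ₹290.752 + ₹101.024 = ₹391.78

₹391.78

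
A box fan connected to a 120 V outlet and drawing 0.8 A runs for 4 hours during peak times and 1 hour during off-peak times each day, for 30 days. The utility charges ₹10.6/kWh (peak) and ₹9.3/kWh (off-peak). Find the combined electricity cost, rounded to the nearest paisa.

₹148.90

Power = 0.8 A × 120 V = 96 W = 0.096 kW
Peak energy = 0.096 kW × 4 h × 30 = 11.52 kWh
Off-peak energy = 0.096 kW × 1 h × 30 = 2.88 kWh
Cost = 11.52 × ₹10.6 + 2.88 × ₹9.3 = ₹122.112 + ₹26.784 = ₹148.90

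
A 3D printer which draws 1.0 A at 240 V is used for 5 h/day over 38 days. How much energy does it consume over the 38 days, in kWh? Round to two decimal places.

Power = 1.0 A × 240 V = 240 W = 0.24 kW
Runtime = 5 h/day × 38 days = 190 h
Energy = 0.24 kW × 190 h = 45.6 kWh

45.60 kWh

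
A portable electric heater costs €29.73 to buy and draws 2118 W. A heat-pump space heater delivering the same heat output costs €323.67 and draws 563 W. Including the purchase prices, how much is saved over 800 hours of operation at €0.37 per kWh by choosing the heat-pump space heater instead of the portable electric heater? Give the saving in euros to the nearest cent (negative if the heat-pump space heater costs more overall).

€166.34

portable electric heater: €29.73 + (2118/1000) kW × 800 h × €0.37 = €29.73 + €626.928 = €656.658
heat-pump space heater: €323.67 + (563/1000) kW × 800 h × €0.37 = €323.67 + €166.648 = €490.318
Saving = €656.658 − €490.318 = €166.34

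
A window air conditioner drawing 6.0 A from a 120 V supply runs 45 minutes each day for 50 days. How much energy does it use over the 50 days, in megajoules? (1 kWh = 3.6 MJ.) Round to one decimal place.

Power = 6.0 A × 120 V = 720 W = 0.72 kW
Runtime = 45 min × 50 = 2250 min = 37.5 h
Energy = 0.72 kW × 37.5 h = 27 kWh
= 27 × 3.6 MJ = 97.2 MJ

97.2 MJ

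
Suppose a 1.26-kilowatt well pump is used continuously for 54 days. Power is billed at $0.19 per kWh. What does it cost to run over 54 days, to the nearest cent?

Runtime = 24 h × 54 = 1296 h
Energy = 1.26 kW × 1296 h = 1632.96 kWh
Cost = 1632.96 kWh × $0.19/kWh = $310.26

$310.26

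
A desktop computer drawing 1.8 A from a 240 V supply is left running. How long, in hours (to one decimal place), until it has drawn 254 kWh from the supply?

588.0 h

Power = 1.8 A × 240 V = 432 W = 0.432 kW
Hours = 254 kWh ÷ 0.432 kW = 588.0 h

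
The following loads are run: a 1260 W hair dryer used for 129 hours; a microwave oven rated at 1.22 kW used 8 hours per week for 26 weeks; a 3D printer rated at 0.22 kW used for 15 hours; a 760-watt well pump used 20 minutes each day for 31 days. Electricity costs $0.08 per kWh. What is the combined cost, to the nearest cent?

hair dryer: 1.26 kW × 129 h = 162.54 kWh
microwave oven: Runtime = 8 h/week × 26 weeks = 208 h
microwave oven: 1.22 kW × 208 h = 253.76 kWh
3D printer: 0.22 kW × 15 h = 3.3 kWh
well pump: Runtime = 20 min × 31 = 620 min = 10.333333… h
well pump: 0.76 kW × 10.333333… h = 7.853333… kWh
Total energy = 427.453333… kWh
Cost = 427.453333… × $0.08 = $34.20

$34.20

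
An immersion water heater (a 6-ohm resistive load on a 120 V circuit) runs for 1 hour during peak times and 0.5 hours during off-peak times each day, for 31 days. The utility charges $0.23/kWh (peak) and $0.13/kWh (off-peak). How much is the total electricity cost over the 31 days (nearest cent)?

Power = V²/R = 120²/6 = 2400 W = 2.4 kW
Peak energy = 2.4 kW × 1 h × 31 = 74.4 kWh
Off-peak energy = 2.4 kW × 0.5 h × 31 = 37.2 kWh
Cost = 74.4 × $0.23 + 37.2 × $0.13 = $17.112 + $4.836 = $21.95

$21.95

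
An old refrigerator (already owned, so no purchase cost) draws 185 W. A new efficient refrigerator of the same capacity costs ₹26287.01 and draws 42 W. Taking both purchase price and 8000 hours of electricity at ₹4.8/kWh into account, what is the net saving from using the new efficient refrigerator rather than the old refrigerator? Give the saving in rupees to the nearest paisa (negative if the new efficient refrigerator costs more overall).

old refrigerator: ₹0.00 + (185/1000) kW × 8000 h × ₹4.8 = ₹0.00 + ₹7104 = ₹7104
new efficient refrigerator: ₹26287.01 + (42/1000) kW × 8000 h × ₹4.8 = ₹26287.01 + ₹1612.8 = ₹27899.81
Saving = ₹7104 − ₹27899.81 = −₹20795.81

-₹20795.81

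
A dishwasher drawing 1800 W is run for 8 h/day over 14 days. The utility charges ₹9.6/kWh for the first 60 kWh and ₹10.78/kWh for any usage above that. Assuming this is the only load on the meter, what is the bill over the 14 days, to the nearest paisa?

₹2102.45

Runtime = 8 h/day × 14 days = 112 h
Energy = 1.8 kW × 112 h = 201.6 kWh
Tier 1 (0–60 kWh): 60 × ₹9.6 = ₹576
Above 60 kWh: 141.6 × ₹10.78 = ₹1526.448
Bill = ₹2102.45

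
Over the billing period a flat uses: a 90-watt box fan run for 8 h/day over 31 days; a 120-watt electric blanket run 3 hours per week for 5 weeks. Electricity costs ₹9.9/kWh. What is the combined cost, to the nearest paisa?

box fan: Runtime = 8 h/day × 31 days = 248 h
box fan: 0.09 kW × 248 h = 22.32 kWh
electric blanket: Runtime = 3 h/week × 5 weeks = 15 h
electric blanket: 0.12 kW × 15 h = 1.8 kWh
Total energy = 24.12 kWh
Cost = 24.12 × ₹9.9 = ₹238.79

₹238.79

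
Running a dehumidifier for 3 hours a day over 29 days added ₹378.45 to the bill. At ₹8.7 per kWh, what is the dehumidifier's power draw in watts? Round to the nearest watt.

500 W

Energy = ₹378.45 ÷ ₹8.7/kWh = 43.5 kWh
Runtime = 3 h/day × 29 days = 87 h
Power = 43.5 kWh ÷ 87 h = 0.5 kW = 500 W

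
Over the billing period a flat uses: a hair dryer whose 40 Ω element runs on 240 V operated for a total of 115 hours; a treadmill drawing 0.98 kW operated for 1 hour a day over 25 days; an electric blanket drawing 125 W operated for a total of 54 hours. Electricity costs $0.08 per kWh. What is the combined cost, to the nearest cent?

$15.75

hair dryer: Power = V²/R = 240²/40 = 1440 W = 1.44 kW
hair dryer: 1.44 kW × 115 h = 165.6 kWh
treadmill: Runtime = 1 h/day × 25 days = 25 h
treadmill: 0.98 kW × 25 h = 24.5 kWh
electric blanket: 0.125 kW × 54 h = 6.75 kWh
Total energy = 196.85 kWh
Cost = 196.85 × $0.08 = $15.75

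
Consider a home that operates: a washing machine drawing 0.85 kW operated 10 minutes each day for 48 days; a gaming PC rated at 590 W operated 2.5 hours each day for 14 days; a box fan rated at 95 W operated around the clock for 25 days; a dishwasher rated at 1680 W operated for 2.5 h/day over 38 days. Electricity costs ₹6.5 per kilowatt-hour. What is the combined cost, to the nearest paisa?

washing machine: Runtime = 10 min × 48 = 480 min = 8 h
washing machine: 0.85 kW × 8 h = 6.8 kWh
gaming PC: Runtime = 2.5 h/day × 14 days = 35 h
gaming PC: 0.59 kW × 35 h = 20.65 kWh
box fan: Runtime = 24 h × 25 = 600 h
box fan: 0.095 kW × 600 h = 57 kWh
dishwasher: Runtime = 2.5 h/day × 38 days = 95 h
dishwasher: 1.68 kW × 95 h = 159.6 kWh
Total energy = 244.05 kWh
Cost = 244.05 × ₹6.5 = ₹1586.33

₹1586.33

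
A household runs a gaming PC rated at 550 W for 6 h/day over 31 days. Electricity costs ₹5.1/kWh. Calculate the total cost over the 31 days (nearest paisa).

₹521.73

Runtime = 6 h/day × 31 days = 186 h
Energy = 0.55 kW × 186 h = 102.3 kWh
Cost = 102.3 kWh × ₹5.1/kWh = ₹521.73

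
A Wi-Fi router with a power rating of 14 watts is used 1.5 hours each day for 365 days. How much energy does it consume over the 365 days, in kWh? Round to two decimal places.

Runtime = 1.5 h/day × 365 days = 547.5 h
Energy = 0.014 kW × 547.5 h = 7.665 kWh ≈ 7.67 kWh

7.67 kWh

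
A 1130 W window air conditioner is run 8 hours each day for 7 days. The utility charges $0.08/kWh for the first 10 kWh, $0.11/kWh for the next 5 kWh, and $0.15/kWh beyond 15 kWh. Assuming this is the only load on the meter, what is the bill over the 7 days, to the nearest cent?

Runtime = 8 h/day × 7 days = 56 h
Energy = 1.13 kW × 56 h = 63.28 kWh
Tier 1 (0–10 kWh): 10 × $0.08 = $0.8
Tier 2 (10–15 kWh): 5 × $0.11 = $0.55
Above 15 kWh: 48.28 × $0.15 = $7.242
Bill = $8.59

$8.59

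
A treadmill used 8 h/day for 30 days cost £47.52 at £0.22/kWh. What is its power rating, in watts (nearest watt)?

900 W

Energy = £47.52 ÷ £0.22/kWh = 216 kWh
Runtime = 8 h/day × 30 days = 240 h
Power = 216 kWh ÷ 240 h = 0.9 kW = 900 W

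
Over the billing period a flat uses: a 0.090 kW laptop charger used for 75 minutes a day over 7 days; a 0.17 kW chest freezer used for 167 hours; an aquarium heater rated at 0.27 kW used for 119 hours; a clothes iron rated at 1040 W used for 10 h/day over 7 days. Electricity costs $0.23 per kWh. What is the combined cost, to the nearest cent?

$30.84

laptop charger: Runtime = 75 min × 7 = 525 min = 8.75 h
laptop charger: 0.09 kW × 8.75 h = 0.7875 kWh
chest freezer: 0.17 kW × 167 h = 28.39 kWh
aquarium heater: 0.27 kW × 119 h = 32.13 kWh
clothes iron: Runtime = 10 h/day × 7 days = 70 h
clothes iron: 1.04 kW × 70 h = 72.8 kWh
Total energy = 134.1075 kWh
Cost = 134.1075 × $0.23 = $30.84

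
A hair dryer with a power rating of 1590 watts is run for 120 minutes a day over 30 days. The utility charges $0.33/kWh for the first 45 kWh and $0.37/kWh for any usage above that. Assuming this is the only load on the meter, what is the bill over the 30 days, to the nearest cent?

Runtime = 120 min × 30 = 3600 min = 60 h
Energy = 1.59 kW × 60 h = 95.4 kWh
Tier 1 (0–45 kWh): 45 × $0.33 = $14.85
Above 45 kWh: 50.4 × $0.37 = $18.648
Bill = $33.50

$33.50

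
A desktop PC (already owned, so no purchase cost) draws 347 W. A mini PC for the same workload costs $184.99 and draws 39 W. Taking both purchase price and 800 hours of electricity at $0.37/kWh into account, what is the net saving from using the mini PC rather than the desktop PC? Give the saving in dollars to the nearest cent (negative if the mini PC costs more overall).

-$93.82

desktop PC: $0.00 + (347/1000) kW × 800 h × $0.37 = $0.00 + $102.712 = $102.712
mini PC: $184.99 + (39/1000) kW × 800 h × $0.37 = $184.99 + $11.544 = $196.534
Saving = $102.712 − $196.534 = −$93.822 → -$93.82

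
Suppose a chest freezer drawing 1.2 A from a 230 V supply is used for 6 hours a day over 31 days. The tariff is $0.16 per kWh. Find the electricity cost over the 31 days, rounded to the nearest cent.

$8.21

Power = 1.2 A × 230 V = 276 W = 0.276 kW
Runtime = 6 h/day × 31 days = 186 h
Energy = 0.276 kW × 186 h = 51.336 kWh
Cost = 51.336 kWh × $0.16/kWh = $8.21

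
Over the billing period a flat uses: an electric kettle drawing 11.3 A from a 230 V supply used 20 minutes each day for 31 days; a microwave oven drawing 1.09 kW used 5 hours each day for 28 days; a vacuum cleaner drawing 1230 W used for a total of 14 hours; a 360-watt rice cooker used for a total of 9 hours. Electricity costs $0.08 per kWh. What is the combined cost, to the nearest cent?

electric kettle: Power = 11.3 A × 230 V = 2599 W = 2.599 kW
electric kettle: Runtime = 20 min × 31 = 620 min = 10.333333… h
electric kettle: 2.599 kW × 10.333333… h = 26.856333… kWh
microwave oven: Runtime = 5 h/day × 28 days = 140 h
microwave oven: 1.09 kW × 140 h = 152.6 kWh
vacuum cleaner: 1.23 kW × 14 h = 17.22 kWh
rice cooker: 0.36 kW × 9 h = 3.24 kWh
Total energy = 199.916333… kWh
Cost = 199.916333… × $0.08 = $15.99

$15.99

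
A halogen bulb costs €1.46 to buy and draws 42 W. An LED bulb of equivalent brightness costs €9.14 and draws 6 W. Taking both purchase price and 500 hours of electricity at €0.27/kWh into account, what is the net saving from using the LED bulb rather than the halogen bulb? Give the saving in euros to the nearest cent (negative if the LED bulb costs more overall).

-€2.82

halogen bulb: €1.46 + (42/1000) kW × 500 h × €0.27 = €1.46 + €5.67 = €7.13
LED bulb: €9.14 + (6/1000) kW × 500 h × €0.27 = €9.14 + €0.81 = €9.95
Saving = €7.13 − €9.95 = −€2.82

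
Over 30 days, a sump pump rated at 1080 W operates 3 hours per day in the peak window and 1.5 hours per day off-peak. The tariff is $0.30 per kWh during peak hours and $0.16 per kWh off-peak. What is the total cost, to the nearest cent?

Peak energy = 1.08 kW × 3 h × 30 = 97.2 kWh
Off-peak energy = 1.08 kW × 1.5 h × 30 = 48.6 kWh
Cost = 97.2 × $0.30 + 48.6 × $0.16 = $29.16 + $7.776 = $36.94

$36.94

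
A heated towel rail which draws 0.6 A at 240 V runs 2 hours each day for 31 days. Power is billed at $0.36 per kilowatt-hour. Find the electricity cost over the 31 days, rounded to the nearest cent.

Power = 0.6 A × 240 V = 144 W = 0.144 kW
Runtime = 2 h/day × 31 days = 62 h
Energy = 0.144 kW × 62 h = 8.928 kWh
Cost = 8.928 kWh × $0.36/kWh = $3.21

$3.21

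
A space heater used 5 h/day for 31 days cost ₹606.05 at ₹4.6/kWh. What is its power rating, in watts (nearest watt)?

850 W

Energy = ₹606.05 ÷ ₹4.6/kWh = 131.75 kWh
Runtime = 5 h/day × 31 days = 155 h
Power = 131.75 kWh ÷ 155 h = 0.85 kW = 850 W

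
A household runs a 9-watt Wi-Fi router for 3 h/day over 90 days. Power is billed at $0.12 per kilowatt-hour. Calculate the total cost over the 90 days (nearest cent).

Runtime = 3 h/day × 90 days = 270 h
Energy = 0.009 kW × 270 h = 2.43 kWh
Cost = 2.43 kWh × $0.12/kWh = $0.29

$0.29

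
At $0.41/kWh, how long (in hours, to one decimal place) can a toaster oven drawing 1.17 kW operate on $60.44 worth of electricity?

126.0 h

Energy available = $60.44 ÷ $0.41/kWh = 147.4146 kWh
Hours = 147.4146 kWh ÷ 1.17 kW = 126.0 h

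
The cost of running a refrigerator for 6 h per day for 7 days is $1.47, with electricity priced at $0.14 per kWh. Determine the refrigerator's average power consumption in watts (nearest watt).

Energy = $1.47 ÷ $0.14/kWh = 10.5 kWh
Runtime = 6 h/day × 7 days = 42 h
Power = 10.5 kWh ÷ 42 h = 0.25 kW = 250 W

250 W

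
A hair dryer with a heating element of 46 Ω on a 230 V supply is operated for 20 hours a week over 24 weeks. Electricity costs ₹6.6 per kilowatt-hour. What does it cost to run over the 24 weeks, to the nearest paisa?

Power = V²/R = 230²/46 = 1150 W = 1.15 kW
Runtime = 20 h/week × 24 weeks = 480 h
Energy = 1.15 kW × 480 h = 552 kWh
Cost = 552 kWh × ₹6.6/kWh = ₹3643.20

₹3643.20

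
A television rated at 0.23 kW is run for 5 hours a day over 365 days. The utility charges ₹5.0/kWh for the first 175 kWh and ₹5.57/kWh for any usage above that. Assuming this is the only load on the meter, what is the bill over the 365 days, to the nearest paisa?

Runtime = 5 h/day × 365 days = 1825 h
Energy = 0.23 kW × 1825 h = 419.75 kWh
Tier 1 (0–175 kWh): 175 × ₹5.0 = ₹875
Above 175 kWh: 244.75 × ₹5.57 = ₹1363.2575
Bill = ₹2238.26

₹2238.26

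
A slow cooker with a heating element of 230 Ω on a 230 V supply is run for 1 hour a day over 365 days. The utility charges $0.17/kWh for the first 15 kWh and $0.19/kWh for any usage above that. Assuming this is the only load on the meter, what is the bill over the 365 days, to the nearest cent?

$15.65

Power = V²/R = 230²/230 = 230 W = 0.23 kW
Runtime = 1 h/day × 365 days = 365 h
Energy = 0.23 kW × 365 h = 83.95 kWh
Tier 1 (0–15 kWh): 15 × $0.17 = $2.55
Above 15 kWh: 68.95 × $0.19 = $13.1005
Bill = $15.65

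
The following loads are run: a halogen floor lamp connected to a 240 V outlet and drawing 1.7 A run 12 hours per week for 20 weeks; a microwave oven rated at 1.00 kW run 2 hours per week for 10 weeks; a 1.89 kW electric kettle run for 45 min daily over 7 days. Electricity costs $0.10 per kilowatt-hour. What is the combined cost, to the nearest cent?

halogen floor lamp: Power = 1.7 A × 240 V = 408 W = 0.408 kW
halogen floor lamp: Runtime = 12 h/week × 20 weeks = 240 h
halogen floor lamp: 0.408 kW × 240 h = 97.92 kWh
microwave oven: Runtime = 2 h/week × 10 weeks = 20 h
microwave oven: 1 kW × 20 h = 20 kWh
electric kettle: Runtime = 45 min × 7 = 315 min = 5.25 h
electric kettle: 1.89 kW × 5.25 h = 9.9225 kWh
Total energy = 127.8425 kWh
Cost = 127.8425 × $0.10 = $12.78

$12.78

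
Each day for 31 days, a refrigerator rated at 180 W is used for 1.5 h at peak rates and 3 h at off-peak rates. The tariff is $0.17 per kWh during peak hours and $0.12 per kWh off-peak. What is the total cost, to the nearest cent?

Peak energy = 0.18 kW × 1.5 h × 31 = 8.37 kWh
Off-peak energy = 0.18 kW × 3 h × 31 = 16.74 kWh
Cost = 8.37 × $0.17 + 16.74 × $0.12 = $1.4229 + $2.0088 = $3.43

$3.43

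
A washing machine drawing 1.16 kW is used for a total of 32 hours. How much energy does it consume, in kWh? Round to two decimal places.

Energy = 1.16 kW × 32 h = 37.12 kWh

37.12 kWh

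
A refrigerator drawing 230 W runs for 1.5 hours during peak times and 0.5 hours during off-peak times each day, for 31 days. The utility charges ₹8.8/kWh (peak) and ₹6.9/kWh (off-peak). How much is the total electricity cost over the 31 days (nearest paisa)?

Peak energy = 0.23 kW × 1.5 h × 31 = 10.695 kWh
Off-peak energy = 0.23 kW × 0.5 h × 31 = 3.565 kWh
Cost = 10.695 × ₹8.8 + 3.565 × ₹6.9 = ₹94.116 + ₹24.5985 = ₹118.71

₹118.71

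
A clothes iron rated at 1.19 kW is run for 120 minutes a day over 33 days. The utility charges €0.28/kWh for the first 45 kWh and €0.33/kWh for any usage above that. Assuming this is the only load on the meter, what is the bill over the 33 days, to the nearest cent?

Runtime = 120 min × 33 = 3960 min = 66 h
Energy = 1.19 kW × 66 h = 78.54 kWh
Tier 1 (0–45 kWh): 45 × €0.28 = €12.6
Above 45 kWh: 33.54 × €0.33 = €11.0682
Bill = €23.67

€23.67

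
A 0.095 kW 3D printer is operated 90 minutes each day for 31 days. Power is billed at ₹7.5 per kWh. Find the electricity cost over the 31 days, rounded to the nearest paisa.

Runtime = 90 min × 31 = 2790 min = 46.5 h
Energy = 0.095 kW × 46.5 h = 4.4175 kWh
Cost = 4.4175 kWh × ₹7.5/kWh = ₹33.13

₹33.13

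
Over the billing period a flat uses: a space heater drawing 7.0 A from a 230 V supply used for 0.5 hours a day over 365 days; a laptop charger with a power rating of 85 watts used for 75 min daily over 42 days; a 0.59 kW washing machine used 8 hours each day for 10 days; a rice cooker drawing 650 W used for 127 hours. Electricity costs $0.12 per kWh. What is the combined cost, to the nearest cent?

space heater: Power = 7.0 A × 230 V = 1610 W = 1.61 kW
space heater: Runtime = 0.5 h/day × 365 days = 182.5 h
space heater: 1.61 kW × 182.5 h = 293.825 kWh
laptop charger: Runtime = 75 min × 42 = 3150 min = 52.5 h
laptop charger: 0.085 kW × 52.5 h = 4.4625 kWh
washing machine: Runtime = 8 h/day × 10 days = 80 h
washing machine: 0.59 kW × 80 h = 47.2 kWh
rice cooker: 0.65 kW × 127 h = 82.55 kWh
Total energy = 428.0375 kWh
Cost = 428.0375 × $0.12 = $51.36

$51.36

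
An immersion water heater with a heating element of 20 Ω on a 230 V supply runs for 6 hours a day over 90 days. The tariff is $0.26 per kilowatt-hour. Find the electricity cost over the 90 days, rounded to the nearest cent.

$371.36

Power = V²/R = 230²/20 = 2645 W = 2.645 kW
Runtime = 6 h/day × 90 days = 540 h
Energy = 2.645 kW × 540 h = 1428.3 kWh
Cost = 1428.3 kWh × $0.26/kWh = $371.36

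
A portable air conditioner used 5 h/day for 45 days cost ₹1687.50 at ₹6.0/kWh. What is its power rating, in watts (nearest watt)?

Energy = ₹1687.50 ÷ ₹6.0/kWh = 281.25 kWh
Runtime = 5 h/day × 45 days = 225 h
Power = 281.25 kWh ÷ 225 h = 1.25 kW = 1250 W

1250 W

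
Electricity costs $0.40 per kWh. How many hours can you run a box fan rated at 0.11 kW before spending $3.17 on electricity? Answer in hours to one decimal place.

Energy available = $3.17 ÷ $0.40/kWh = 7.925 kWh
Hours = 7.925 kWh ÷ 0.11 kW = 72.0 h

72.0 h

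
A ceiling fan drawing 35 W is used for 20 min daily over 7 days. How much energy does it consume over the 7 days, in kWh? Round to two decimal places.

Runtime = 20 min × 7 = 140 min = 2.333333… h
Energy = 0.035 kW × 2.333333… h = 0.081666… kWh ≈ 0.08 kWh

0.08 kWh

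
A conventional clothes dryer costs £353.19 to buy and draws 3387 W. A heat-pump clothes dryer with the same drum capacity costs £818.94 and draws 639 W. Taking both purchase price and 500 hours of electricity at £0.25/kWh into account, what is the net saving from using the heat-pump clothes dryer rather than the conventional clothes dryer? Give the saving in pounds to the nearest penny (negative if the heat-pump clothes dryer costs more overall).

conventional clothes dryer: £353.19 + (3387/1000) kW × 500 h × £0.25 = £353.19 + £423.375 = £776.565
heat-pump clothes dryer: £818.94 + (639/1000) kW × 500 h × £0.25 = £818.94 + £79.875 = £898.815
Saving = £776.565 − £898.815 = −£122.25

-£122.25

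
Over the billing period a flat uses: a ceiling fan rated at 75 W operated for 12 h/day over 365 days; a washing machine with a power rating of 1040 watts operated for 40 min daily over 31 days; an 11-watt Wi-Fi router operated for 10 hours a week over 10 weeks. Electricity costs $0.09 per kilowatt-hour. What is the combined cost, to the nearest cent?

$31.60

ceiling fan: Runtime = 12 h/day × 365 days = 4380 h
ceiling fan: 0.075 kW × 4380 h = 328.5 kWh
washing machine: Runtime = 40 min × 31 = 1240 min = 20.666666… h
washing machine: 1.04 kW × 20.666666… h = 21.493333… kWh
Wi-Fi router: Runtime = 10 h/week × 10 weeks = 100 h
Wi-Fi router: 0.011 kW × 100 h = 1.1 kWh
Total energy = 351.093333… kWh
Cost = 351.093333… × $0.09 = $31.60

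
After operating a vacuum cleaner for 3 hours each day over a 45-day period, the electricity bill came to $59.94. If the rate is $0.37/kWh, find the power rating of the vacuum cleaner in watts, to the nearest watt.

Energy = $59.94 ÷ $0.37/kWh = 162 kWh
Runtime = 3 h/day × 45 days = 135 h
Power = 162 kWh ÷ 135 h = 1.2 kW = 1200 W

1200 W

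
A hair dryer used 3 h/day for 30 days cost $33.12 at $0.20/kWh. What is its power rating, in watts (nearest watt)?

Energy = $33.12 ÷ $0.20/kWh = 165.6 kWh
Runtime = 3 h/day × 30 days = 90 h
Power = 165.6 kWh ÷ 90 h = 1.84 kW = 1840 W

1840 W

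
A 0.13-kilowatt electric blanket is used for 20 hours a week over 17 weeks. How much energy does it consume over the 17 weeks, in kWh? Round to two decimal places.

44.20 kWh

Runtime = 20 h/week × 17 weeks = 340 h
Energy = 0.13 kW × 340 h = 44.2 kWh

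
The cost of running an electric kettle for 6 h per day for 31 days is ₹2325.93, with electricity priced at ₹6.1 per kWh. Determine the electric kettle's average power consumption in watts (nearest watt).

Energy = ₹2325.93 ÷ ₹6.1/kWh = 381.3 kWh
Runtime = 6 h/day × 31 days = 186 h
Power = 381.3 kWh ÷ 186 h = 2.05 kW = 2050 W

2050 W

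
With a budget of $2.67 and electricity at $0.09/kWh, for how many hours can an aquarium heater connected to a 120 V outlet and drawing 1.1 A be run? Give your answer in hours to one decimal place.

224.7 h

Power = 1.1 A × 120 V = 132 W = 0.132 kW
Energy available = $2.67 ÷ $0.09/kWh = 29.6667 kWh
Hours = 29.6667 kWh ÷ 0.132 kW = 224.7 h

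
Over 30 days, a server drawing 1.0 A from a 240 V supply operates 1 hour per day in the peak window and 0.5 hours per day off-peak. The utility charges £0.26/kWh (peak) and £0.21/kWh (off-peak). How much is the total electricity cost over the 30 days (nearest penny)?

£2.63

Power = 1.0 A × 240 V = 240 W = 0.24 kW
Peak energy = 0.24 kW × 1 h × 30 = 7.2 kWh
Off-peak energy = 0.24 kW × 0.5 h × 30 = 3.6 kWh
Cost = 7.2 × £0.26 + 3.6 × £0.21 = £1.872 + £0.756 = £2.63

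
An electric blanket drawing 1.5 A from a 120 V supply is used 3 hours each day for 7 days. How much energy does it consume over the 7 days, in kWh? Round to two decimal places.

Power = 1.5 A × 120 V = 180 W = 0.18 kW
Runtime = 3 h/day × 7 days = 21 h
Energy = 0.18 kW × 21 h = 3.78 kWh

3.78 kWh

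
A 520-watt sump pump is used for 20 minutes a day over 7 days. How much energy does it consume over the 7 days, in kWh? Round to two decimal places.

1.21 kWh

Runtime = 20 min × 7 = 140 min = 2.333333… h
Energy = 0.52 kW × 2.333333… h = 1.213333… kWh ≈ 1.21 kWh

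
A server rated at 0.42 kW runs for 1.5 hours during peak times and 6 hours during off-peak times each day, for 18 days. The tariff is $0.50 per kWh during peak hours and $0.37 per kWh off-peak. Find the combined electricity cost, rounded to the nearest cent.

Peak energy = 0.42 kW × 1.5 h × 18 = 11.34 kWh
Off-peak energy = 0.42 kW × 6 h × 18 = 45.36 kWh
Cost = 11.34 × $0.50 + 45.36 × $0.37 = $5.67 + $16.7832 = $22.45

$22.45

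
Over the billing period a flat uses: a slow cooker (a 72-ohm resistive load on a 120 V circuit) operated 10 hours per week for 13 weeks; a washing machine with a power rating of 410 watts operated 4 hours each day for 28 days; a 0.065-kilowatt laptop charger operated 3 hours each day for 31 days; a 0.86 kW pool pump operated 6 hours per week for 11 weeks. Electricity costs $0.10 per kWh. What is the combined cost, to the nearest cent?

$13.47

slow cooker: Power = V²/R = 120²/72 = 200 W = 0.2 kW
slow cooker: Runtime = 10 h/week × 13 weeks = 130 h
slow cooker: 0.2 kW × 130 h = 26 kWh
washing machine: Runtime = 4 h/day × 28 days = 112 h
washing machine: 0.41 kW × 112 h = 45.92 kWh
laptop charger: Runtime = 3 h/day × 31 days = 93 h
laptop charger: 0.065 kW × 93 h = 6.045 kWh
pool pump: Runtime = 6 h/week × 11 weeks = 66 h
pool pump: 0.86 kW × 66 h = 56.76 kWh
Total energy = 134.725 kWh
Cost = 134.725 × $0.10 = $13.47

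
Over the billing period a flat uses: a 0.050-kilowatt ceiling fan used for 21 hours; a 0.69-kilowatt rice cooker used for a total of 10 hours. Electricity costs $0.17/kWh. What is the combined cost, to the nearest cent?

$1.35

ceiling fan: 0.05 kW × 21 h = 1.05 kWh
rice cooker: 0.69 kW × 10 h = 6.9 kWh
Total energy = 7.95 kWh
Cost = 7.95 × $0.17 = $1.35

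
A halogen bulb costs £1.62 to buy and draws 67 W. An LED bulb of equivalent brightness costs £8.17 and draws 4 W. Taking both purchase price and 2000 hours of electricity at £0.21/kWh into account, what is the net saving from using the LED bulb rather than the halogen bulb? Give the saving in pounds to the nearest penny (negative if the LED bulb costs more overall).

halogen bulb: £1.62 + (67/1000) kW × 2000 h × £0.21 = £1.62 + £28.14 = £29.76
LED bulb: £8.17 + (4/1000) kW × 2000 h × £0.21 = £8.17 + £1.68 = £9.85
Saving = £29.76 − £9.85 = £19.91

£19.91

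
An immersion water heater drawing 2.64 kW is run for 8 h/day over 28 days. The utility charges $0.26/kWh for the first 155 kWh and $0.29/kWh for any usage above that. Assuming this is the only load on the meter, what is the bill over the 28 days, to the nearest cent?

Runtime = 8 h/day × 28 days = 224 h
Energy = 2.64 kW × 224 h = 591.36 kWh
Tier 1 (0–155 kWh): 155 × $0.26 = $40.3
Above 155 kWh: 436.36 × $0.29 = $126.5444
Bill = $166.84

$166.84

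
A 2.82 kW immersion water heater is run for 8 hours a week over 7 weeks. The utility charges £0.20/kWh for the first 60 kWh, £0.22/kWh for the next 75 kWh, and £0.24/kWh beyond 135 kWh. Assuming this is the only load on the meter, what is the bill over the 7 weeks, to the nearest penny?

£34.00

Runtime = 8 h/week × 7 weeks = 56 h
Energy = 2.82 kW × 56 h = 157.92 kWh
Tier 1 (0–60 kWh): 60 × £0.20 = £12
Tier 2 (60–135 kWh): 75 × £0.22 = £16.5
Above 135 kWh: 22.92 × £0.24 = £5.5008
Bill = £34.00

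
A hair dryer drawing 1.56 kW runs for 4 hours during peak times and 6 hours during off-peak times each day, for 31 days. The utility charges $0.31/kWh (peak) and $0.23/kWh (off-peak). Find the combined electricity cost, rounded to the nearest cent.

Peak energy = 1.56 kW × 4 h × 31 = 193.44 kWh
Off-peak energy = 1.56 kW × 6 h × 31 = 290.16 kWh
Cost = 193.44 × $0.31 + 290.16 × $0.23 = $59.9664 + $66.7368 = $126.70

$126.70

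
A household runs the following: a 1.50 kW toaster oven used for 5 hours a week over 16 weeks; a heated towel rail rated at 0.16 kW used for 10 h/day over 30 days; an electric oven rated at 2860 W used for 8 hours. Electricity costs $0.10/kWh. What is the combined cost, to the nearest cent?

toaster oven: Runtime = 5 h/week × 16 weeks = 80 h
toaster oven: 1.5 kW × 80 h = 120 kWh
heated towel rail: Runtime = 10 h/day × 30 days = 300 h
heated towel rail: 0.16 kW × 300 h = 48 kWh
electric oven: 2.86 kW × 8 h = 22.88 kWh
Total energy = 190.88 kWh
Cost = 190.88 × $0.10 = $19.09

$19.09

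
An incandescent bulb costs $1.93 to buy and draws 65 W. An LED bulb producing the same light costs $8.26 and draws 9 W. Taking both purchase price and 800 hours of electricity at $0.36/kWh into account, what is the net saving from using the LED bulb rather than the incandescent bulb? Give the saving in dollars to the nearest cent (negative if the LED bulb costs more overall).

$9.80

incandescent bulb: $1.93 + (65/1000) kW × 800 h × $0.36 = $1.93 + $18.72 = $20.65
LED bulb: $8.26 + (9/1000) kW × 800 h × $0.36 = $8.26 + $2.592 = $10.852
Saving = $20.65 − $10.852 = $9.798 → $9.80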